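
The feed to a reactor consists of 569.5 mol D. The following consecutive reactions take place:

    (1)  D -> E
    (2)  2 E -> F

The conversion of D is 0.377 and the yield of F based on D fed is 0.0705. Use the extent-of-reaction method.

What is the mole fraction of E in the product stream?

0.254

Conversion of D: D consumed = 1ξ₁ = 0.377 × 569.5 → ξ₁ = 214.7 mol.
Yield of F: 1ξ₂ / 569.5 = 0.0705 → ξ₂ = 40.15 mol.
Outlet amounts (n = n₀ + Σ ν·ξ):
  D: 569.5 − 1(214.7) = 354.8
  E: 0 + 1(214.7) − 2(40.15) = 134.4
  F: 0 + 1(40.15) = 40.15
Total out = 529.4 mol; y_E = 134.4 / 529.4 = 0.2539.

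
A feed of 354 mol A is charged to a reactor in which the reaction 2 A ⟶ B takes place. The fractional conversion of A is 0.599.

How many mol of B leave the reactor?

106 mol

A reacted = 0.599 × 354 = 212 mol; ν_A = −2, so ξ = 212/2 = 106 mol.
Outlet amounts (n = n₀ + ν ξ):
  A: 354 − 2(106) = 142
  B: 0 + 1(106) = 106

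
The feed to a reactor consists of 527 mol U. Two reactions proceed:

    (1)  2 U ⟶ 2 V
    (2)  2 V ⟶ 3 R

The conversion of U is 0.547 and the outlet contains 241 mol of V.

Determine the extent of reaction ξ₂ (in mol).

Conversion of U: U consumed = 2ξ₁ = 0.547 × 527 → ξ₁ = 144.1 mol.
V balance: n_V = 0 + 2ξ₁ − 2ξ₂ = 241 → ξ₂ = (2·144.1 − 241)/2 = 23.63 mol.
Outlet amounts (n = n₀ + Σ ν·ξ):
  U: 527 − 2(144.1) = 238.7
  V: 0 + 2(144.1) − 2(23.63) = 241
  R: 0 + 3(23.63) = 70.9

ξ₂ = 23.6 mol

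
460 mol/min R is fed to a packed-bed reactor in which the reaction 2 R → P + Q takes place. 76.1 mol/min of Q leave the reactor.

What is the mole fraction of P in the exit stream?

For Q: n = n₀ + 1ξ → 76.1 = 0 + 1ξ, giving ξ = 76.1 mol/min.
Outlet amounts (n = n₀ + ν ξ):
  R: 460 − 2(76.1) = 307.8
  P: 0 + 1(76.1) = 76.1
  Q: 0 + 1(76.1) = 76.1
Total out = 460 mol/min; y_P = 76.1 / 460 = 0.1654.

0.165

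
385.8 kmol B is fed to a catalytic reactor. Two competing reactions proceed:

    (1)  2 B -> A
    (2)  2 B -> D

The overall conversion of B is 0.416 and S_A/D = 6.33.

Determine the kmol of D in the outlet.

Conversion of B: B consumed = 0.416 × 385.8 = 160.5 kmol = 2ξ₁ + 2ξ₂.
Selectivity: 1ξ₁ / (1ξ₂) = 6.33 → ξ₁ = 6.33 ξ₂.
Substitute: (2·6.33 + 2) ξ₂ = 160.5 → ξ₂ = 10.95 kmol, ξ₁ = 69.3 kmol.
Outlet amounts (n = n₀ + Σ ν·ξ):
  B: 385.8 − 2(69.3) − 2(10.95) = 225.3
  A: 0 + 1(69.3) = 69.3
  D: 0 + 1(10.95) = 10.95

10.9 kmol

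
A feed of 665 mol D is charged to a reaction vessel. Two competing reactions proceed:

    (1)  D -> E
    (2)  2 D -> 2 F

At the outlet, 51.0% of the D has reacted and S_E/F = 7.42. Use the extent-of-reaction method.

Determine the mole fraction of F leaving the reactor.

Conversion of D: D consumed = 0.51 × 665 = 339.2 mol = 1ξ₁ + 2ξ₂.
Selectivity: 1ξ₁ / (2ξ₂) = 7.42 → ξ₁ = 14.84 ξ₂.
Substitute: (1·14.84 + 2) ξ₂ = 339.2 → ξ₂ = 20.14 mol, ξ₁ = 298.9 mol.
Outlet amounts (n = n₀ + Σ ν·ξ):
  D: 665 − 1(298.9) − 2(20.14) = 325.8
  E: 0 + 1(298.9) = 298.9
  F: 0 + 2(20.14) = 40.28
Total out = 665 mol; y_F = 40.28 / 665 = 0.06057.

0.0606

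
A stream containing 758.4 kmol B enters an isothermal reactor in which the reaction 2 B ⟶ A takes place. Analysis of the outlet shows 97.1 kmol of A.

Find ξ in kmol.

For A: n = n₀ + 1ξ → 97.1 = 0 + 1ξ, giving ξ = 97.1 kmol.
Outlet amounts (n = n₀ + ν ξ):
  B: 758.4 − 2(97.1) = 564.2
  A: 0 + 1(97.1) = 97.1

ξ = 97.1 kmol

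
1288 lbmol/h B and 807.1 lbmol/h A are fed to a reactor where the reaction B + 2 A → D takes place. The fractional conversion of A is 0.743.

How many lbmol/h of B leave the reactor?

A reacted = 0.743 × 807.1 = 599.7 lbmol/h; ν_A = −2, so ξ = 599.7/2 = 299.8 lbmol/h.
Outlet amounts (n = n₀ + ν ξ):
  B: 1288 − 1(299.8) = 988.2
  A: 807.1 − 2(299.8) = 207.4
  D: 0 + 1(299.8) = 299.8

988 lbmol/h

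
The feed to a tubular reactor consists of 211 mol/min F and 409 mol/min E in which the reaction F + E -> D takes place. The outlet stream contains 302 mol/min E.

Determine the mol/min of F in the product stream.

For E: n = n₀ − 1ξ → 302 = 409 − 1ξ, giving ξ = 107 mol/min.
Outlet amounts (n = n₀ + ν ξ):
  F: 211 − 1(107) = 104
  E: 409 − 1(107) = 302
  D: 0 + 1(107) = 107

104 mol/min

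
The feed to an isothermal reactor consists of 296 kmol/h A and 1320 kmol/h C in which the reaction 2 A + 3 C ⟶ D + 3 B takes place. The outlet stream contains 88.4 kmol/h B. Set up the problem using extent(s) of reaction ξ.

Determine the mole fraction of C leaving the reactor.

0.776

For B: n = n₀ + 3ξ → 88.4 = 0 + 3ξ, giving ξ = 29.47 kmol/h.
Outlet amounts (n = n₀ + ν ξ):
  A: 296 − 2(29.47) = 237.1
  C: 1320 − 3(29.47) = 1232
  D: 0 + 1(29.47) = 29.47
  B: 0 + 3(29.47) = 88.4
Total out = 1587 kmol/h; y_C = 1232 / 1587 = 0.7763.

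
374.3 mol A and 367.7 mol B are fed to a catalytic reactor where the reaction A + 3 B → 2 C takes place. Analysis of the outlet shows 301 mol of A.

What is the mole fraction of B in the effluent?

For A: n = n₀ − 1ξ → 301 = 374.3 − 1ξ, giving ξ = 73.3 mol.
Outlet amounts (n = n₀ + ν ξ):
  A: 374.3 − 1(73.3) = 301
  B: 367.7 − 3(73.3) = 147.8
  C: 0 + 2(73.3) = 146.6
Total out = 595.4 mol; y_B = 147.8 / 595.4 = 0.2482.

0.248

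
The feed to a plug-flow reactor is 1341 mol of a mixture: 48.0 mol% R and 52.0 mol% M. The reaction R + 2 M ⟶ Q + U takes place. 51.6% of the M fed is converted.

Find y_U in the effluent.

M reacted = 0.516 × 697.3 = 359.8 mol; ν_M = −2, so ξ = 359.8/2 = 179.9 mol.
Outlet amounts (n = n₀ + ν ξ):
  R: 643.7 − 1(179.9) = 463.8
  M: 697.3 − 2(179.9) = 337.5
  Q: 0 + 1(179.9) = 179.9
  U: 0 + 1(179.9) = 179.9
Total out = 1161 mol; y_U = 179.9 / 1161 = 0.1549.

0.155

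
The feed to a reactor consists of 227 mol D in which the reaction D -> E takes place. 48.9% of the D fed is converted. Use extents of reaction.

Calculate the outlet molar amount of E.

111 mol

D reacted = 0.489 × 227 = 111 mol; ν_D = −1, so ξ = 111/1 = 111 mol.
Outlet amounts (n = n₀ + ν ξ):
  D: 227 − 1(111) = 116
  E: 0 + 1(111) = 111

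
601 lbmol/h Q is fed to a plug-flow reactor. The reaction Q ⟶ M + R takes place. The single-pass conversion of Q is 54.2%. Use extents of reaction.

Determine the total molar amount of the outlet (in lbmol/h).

Q reacted = 0.542 × 601 = 325.7 lbmol/h; ν_Q = −1, so ξ = 325.7/1 = 325.7 lbmol/h.
Outlet amounts (n = n₀ + ν ξ):
  Q: 601 − 1(325.7) = 275.3
  M: 0 + 1(325.7) = 325.7
  R: 0 + 1(325.7) = 325.7
Total out = 275.3 + 325.7 + 325.7 = 926.7 lbmol/h.

927 lbmol/h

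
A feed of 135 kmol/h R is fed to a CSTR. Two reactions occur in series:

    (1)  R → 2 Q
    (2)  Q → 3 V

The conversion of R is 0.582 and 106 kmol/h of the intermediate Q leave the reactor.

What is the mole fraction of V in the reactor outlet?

Conversion of R: R consumed = 1ξ₁ = 0.582 × 135 → ξ₁ = 78.57 kmol/h.
Q balance: n_Q = 0 + 2ξ₁ − 1ξ₂ = 106 → ξ₂ = (2·78.57 − 106)/1 = 51.14 kmol/h.
Outlet amounts (n = n₀ + Σ ν·ξ):
  R: 135 − 1(78.57) = 56.43
  Q: 0 + 2(78.57) − 1(51.14) = 106
  V: 0 + 3(51.14) = 153.4
Total out = 315.8 kmol/h; y_V = 153.4 / 315.8 = 0.4857.

0.486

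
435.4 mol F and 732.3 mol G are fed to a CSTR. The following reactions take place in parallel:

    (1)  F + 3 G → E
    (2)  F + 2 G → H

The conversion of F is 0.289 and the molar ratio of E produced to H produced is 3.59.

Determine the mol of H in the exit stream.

27.4 mol

Conversion of F: F consumed = 0.289 × 435.4 = 125.8 mol = 1ξ₁ + 1ξ₂.
Selectivity: 1ξ₁ / (1ξ₂) = 3.59 → ξ₁ = 3.59 ξ₂.
Substitute: (1·3.59 + 1) ξ₂ = 125.8 → ξ₂ = 27.41 mol, ξ₁ = 98.42 mol.
Outlet amounts (n = n₀ + Σ ν·ξ):
  F: 435.4 − 1(98.42) − 1(27.41) = 309.6
  G: 732.3 − 3(98.42) − 2(27.41) = 382.2
  E: 0 + 1(98.42) = 98.42
  H: 0 + 1(27.41) = 27.41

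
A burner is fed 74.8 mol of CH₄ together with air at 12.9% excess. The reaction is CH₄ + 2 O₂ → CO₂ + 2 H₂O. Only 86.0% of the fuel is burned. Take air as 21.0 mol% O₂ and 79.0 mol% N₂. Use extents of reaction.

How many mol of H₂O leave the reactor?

129 mol

Stoichiometric O₂ = 2 × 74.8 = 149.6 mol; O₂ fed = 149.6 × 1.129 = 168.9 mol.
N₂ fed = 168.9 × 79/21 = 635.4 mol.
Fuel reacted = 0.86 × 74.8 → ξ = 64.33 mol.
Outlet (n = n₀ + ν ξ):
  CH₄: 74.8 − 1(64.33) = 10.47
  O₂: 168.9 − 2(64.33) = 40.24
  N₂: 635.4 (inert)
  CO₂: 0 + 1(64.33) = 64.33
  H₂O: 0 + 2(64.33) = 128.7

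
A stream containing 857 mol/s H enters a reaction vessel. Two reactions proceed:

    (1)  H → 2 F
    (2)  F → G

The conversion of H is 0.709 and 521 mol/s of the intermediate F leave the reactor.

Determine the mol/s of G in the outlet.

694 mol/s

Conversion of H: H consumed = 1ξ₁ = 0.709 × 857 → ξ₁ = 607.6 mol/s.
F balance: n_F = 0 + 2ξ₁ − 1ξ₂ = 521 → ξ₂ = (2·607.6 − 521)/1 = 694.2 mol/s.
Outlet amounts (n = n₀ + Σ ν·ξ):
  H: 857 − 1(607.6) = 249.4
  F: 0 + 2(607.6) − 1(694.2) = 521
  G: 0 + 1(694.2) = 694.2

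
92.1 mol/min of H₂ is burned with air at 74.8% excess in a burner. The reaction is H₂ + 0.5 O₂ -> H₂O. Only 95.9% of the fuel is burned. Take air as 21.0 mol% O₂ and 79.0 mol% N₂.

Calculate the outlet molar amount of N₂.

Stoichiometric O₂ = 0.5 × 92.1 = 46.05 mol/min; O₂ fed = 46.05 × 1.748 = 80.5 mol/min.
N₂ fed = 80.5 × 79/21 = 302.8 mol/min.
Fuel reacted = 0.959 × 92.1 → ξ = 88.32 mol/min.
Outlet (n = n₀ + ν ξ):
  H₂: 92.1 − 1(88.32) = 3.776
  O₂: 80.5 − 0.5(88.32) = 36.33
  N₂: 302.8 (inert)
  H₂O: 0 + 1(88.32) = 88.32

303 mol/min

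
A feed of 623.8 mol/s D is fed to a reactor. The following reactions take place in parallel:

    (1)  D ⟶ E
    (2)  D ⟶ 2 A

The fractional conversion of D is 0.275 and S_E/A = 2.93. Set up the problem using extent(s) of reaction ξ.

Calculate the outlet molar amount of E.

Conversion of D: D consumed = 0.275 × 623.8 = 171.5 mol/s = 1ξ₁ + 1ξ₂.
Selectivity: 1ξ₁ / (2ξ₂) = 2.93 → ξ₁ = 5.86 ξ₂.
Substitute: (1·5.86 + 1) ξ₂ = 171.5 → ξ₂ = 25.01 mol/s, ξ₁ = 146.5 mol/s.
Outlet amounts (n = n₀ + Σ ν·ξ):
  D: 623.8 − 1(146.5) − 1(25.01) = 452.3
  E: 0 + 1(146.5) = 146.5
  A: 0 + 2(25.01) = 50.01

147 mol/s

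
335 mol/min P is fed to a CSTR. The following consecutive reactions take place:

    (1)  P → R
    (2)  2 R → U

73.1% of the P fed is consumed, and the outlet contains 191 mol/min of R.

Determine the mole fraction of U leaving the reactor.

Conversion of P: P consumed = 1ξ₁ = 0.731 × 335 → ξ₁ = 244.9 mol/min.
R balance: n_R = 0 + 1ξ₁ − 2ξ₂ = 191 → ξ₂ = (1·244.9 − 191)/2 = 26.94 mol/min.
Outlet amounts (n = n₀ + Σ ν·ξ):
  P: 335 − 1(244.9) = 90.12
  R: 0 + 1(244.9) − 2(26.94) = 191
  U: 0 + 1(26.94) = 26.94
Total out = 308.1 mol/min; y_U = 26.94 / 308.1 = 0.08746.

0.0875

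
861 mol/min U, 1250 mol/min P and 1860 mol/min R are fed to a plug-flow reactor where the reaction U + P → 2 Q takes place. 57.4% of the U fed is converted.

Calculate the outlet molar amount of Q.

U reacted = 0.574 × 861 = 494.2 mol/min; ν_U = −1, so ξ = 494.2/1 = 494.2 mol/min.
Outlet amounts (n = n₀ + ν ξ):
  U: 861 − 1(494.2) = 366.8
  P: 1250 − 1(494.2) = 755.8
  Q: 0 + 2(494.2) = 988.4
  R: 1860 (inert)

988 mol/min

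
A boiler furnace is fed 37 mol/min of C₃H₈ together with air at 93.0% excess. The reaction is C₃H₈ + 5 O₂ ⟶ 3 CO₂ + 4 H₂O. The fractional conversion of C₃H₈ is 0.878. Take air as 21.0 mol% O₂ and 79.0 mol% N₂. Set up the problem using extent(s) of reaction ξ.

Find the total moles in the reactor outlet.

Stoichiometric O₂ = 5 × 37 = 185 mol/min; O₂ fed = 185 × 1.930 = 357.1 mol/min.
N₂ fed = 357.1 × 79/21 = 1343 mol/min.
Fuel reacted = 0.878 × 37 → ξ = 32.49 mol/min.
Outlet (n = n₀ + ν ξ):
  C₃H₈: 37 − 1(32.49) = 4.514
  O₂: 357.1 − 5(32.49) = 194.6
  N₂: 1343 (inert)
  CO₂: 0 + 3(32.49) = 97.46
  H₂O: 0 + 4(32.49) = 129.9
Total out = 4.514 + 194.6 + 1343 + 97.46 + 129.9 = 1770 mol/min.

1770 mol/min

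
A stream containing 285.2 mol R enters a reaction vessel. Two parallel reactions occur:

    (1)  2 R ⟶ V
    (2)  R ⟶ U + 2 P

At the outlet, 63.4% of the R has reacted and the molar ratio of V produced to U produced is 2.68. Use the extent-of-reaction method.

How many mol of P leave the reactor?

Conversion of R: R consumed = 0.634 × 285.2 = 180.8 mol = 2ξ₁ + 1ξ₂.
Selectivity: 1ξ₁ / (1ξ₂) = 2.68 → ξ₁ = 2.68 ξ₂.
Substitute: (2·2.68 + 1) ξ₂ = 180.8 → ξ₂ = 28.43 mol, ξ₁ = 76.19 mol.
Outlet amounts (n = n₀ + Σ ν·ξ):
  R: 285.2 − 2(76.19) − 1(28.43) = 104.4
  V: 0 + 1(76.19) = 76.19
  U: 0 + 1(28.43) = 28.43
  P: 0 + 2(28.43) = 56.86

56.9 mol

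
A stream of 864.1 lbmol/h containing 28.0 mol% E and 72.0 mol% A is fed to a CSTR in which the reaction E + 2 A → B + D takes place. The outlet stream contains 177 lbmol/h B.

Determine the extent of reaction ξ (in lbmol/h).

For B: n = n₀ + 1ξ → 177 = 0 + 1ξ, giving ξ = 177 lbmol/h.
Outlet amounts (n = n₀ + ν ξ):
  E: 241.9 − 1(177) = 64.95
  A: 622.2 − 2(177) = 268.2
  B: 0 + 1(177) = 177
  D: 0 + 1(177) = 177

ξ = 177 lbmol/h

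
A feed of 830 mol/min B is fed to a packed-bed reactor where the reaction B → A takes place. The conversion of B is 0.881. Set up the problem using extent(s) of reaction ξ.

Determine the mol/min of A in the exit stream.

731 mol/min

B reacted = 0.881 × 830 = 731.2 mol/min; ν_B = −1, so ξ = 731.2/1 = 731.2 mol/min.
Outlet amounts (n = n₀ + ν ξ):
  B: 830 − 1(731.2) = 98.77
  A: 0 + 1(731.2) = 731.2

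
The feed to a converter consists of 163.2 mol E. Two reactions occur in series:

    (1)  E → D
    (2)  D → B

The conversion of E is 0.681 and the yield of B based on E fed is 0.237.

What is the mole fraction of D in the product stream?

0.444

Conversion of E: E consumed = 1ξ₁ = 0.681 × 163.2 → ξ₁ = 111.1 mol.
Yield of B: 1ξ₂ / 163.2 = 0.237 → ξ₂ = 38.68 mol.
Outlet amounts (n = n₀ + Σ ν·ξ):
  E: 163.2 − 1(111.1) = 52.06
  D: 0 + 1(111.1) − 1(38.68) = 72.46
  B: 0 + 1(38.68) = 38.68
Total out = 163.2 mol; y_D = 72.46 / 163.2 = 0.444.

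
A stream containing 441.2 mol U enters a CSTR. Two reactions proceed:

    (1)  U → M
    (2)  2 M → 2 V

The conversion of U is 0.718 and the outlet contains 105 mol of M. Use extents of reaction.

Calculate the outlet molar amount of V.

212 mol

Conversion of U: U consumed = 1ξ₁ = 0.718 × 441.2 → ξ₁ = 316.8 mol.
M balance: n_M = 0 + 1ξ₁ − 2ξ₂ = 105 → ξ₂ = (1·316.8 − 105)/2 = 105.9 mol.
Outlet amounts (n = n₀ + Σ ν·ξ):
  U: 441.2 − 1(316.8) = 124.4
  M: 0 + 1(316.8) − 2(105.9) = 105
  V: 0 + 2(105.9) = 211.8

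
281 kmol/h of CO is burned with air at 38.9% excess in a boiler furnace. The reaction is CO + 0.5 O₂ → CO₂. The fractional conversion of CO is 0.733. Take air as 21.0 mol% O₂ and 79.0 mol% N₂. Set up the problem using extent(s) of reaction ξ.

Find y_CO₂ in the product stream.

Stoichiometric O₂ = 0.5 × 281 = 140.5 kmol/h; O₂ fed = 140.5 × 1.389 = 195.2 kmol/h.
N₂ fed = 195.2 × 79/21 = 734.2 kmol/h.
Fuel reacted = 0.733 × 281 → ξ = 206 kmol/h.
Outlet (n = n₀ + ν ξ):
  CO: 281 − 1(206) = 75.03
  O₂: 195.2 − 0.5(206) = 92.17
  N₂: 734.2 (inert)
  CO₂: 0 + 1(206) = 206
Total out = 1107 kmol/h; y_CO₂ = 206 / 1107 = 0.186.

0.186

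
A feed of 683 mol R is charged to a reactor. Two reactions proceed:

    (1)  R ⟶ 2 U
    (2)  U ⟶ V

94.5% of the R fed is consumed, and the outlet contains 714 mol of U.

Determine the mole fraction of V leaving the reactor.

0.434

Conversion of R: R consumed = 1ξ₁ = 0.945 × 683 → ξ₁ = 645.4 mol.
U balance: n_U = 0 + 2ξ₁ − 1ξ₂ = 714 → ξ₂ = (2·645.4 − 714)/1 = 576.9 mol.
Outlet amounts (n = n₀ + Σ ν·ξ):
  R: 683 − 1(645.4) = 37.57
  U: 0 + 2(645.4) − 1(576.9) = 714
  V: 0 + 1(576.9) = 576.9
Total out = 1328 mol; y_V = 576.9 / 1328 = 0.4342.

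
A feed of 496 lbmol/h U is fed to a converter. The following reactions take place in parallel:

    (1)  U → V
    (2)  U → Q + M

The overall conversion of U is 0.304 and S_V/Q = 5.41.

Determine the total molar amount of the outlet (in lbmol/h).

520 lbmol/h

Conversion of U: U consumed = 0.304 × 496 = 150.8 lbmol/h = 1ξ₁ + 1ξ₂.
Selectivity: 1ξ₁ / (1ξ₂) = 5.41 → ξ₁ = 5.41 ξ₂.
Substitute: (1·5.41 + 1) ξ₂ = 150.8 → ξ₂ = 23.52 lbmol/h, ξ₁ = 127.3 lbmol/h.
Outlet amounts (n = n₀ + Σ ν·ξ):
  U: 496 − 1(127.3) − 1(23.52) = 345.2
  V: 0 + 1(127.3) = 127.3
  Q: 0 + 1(23.52) = 23.52
  M: 0 + 1(23.52) = 23.52
Total out = 345.2 + 127.3 + 23.52 + 23.52 = 519.5 lbmol/h.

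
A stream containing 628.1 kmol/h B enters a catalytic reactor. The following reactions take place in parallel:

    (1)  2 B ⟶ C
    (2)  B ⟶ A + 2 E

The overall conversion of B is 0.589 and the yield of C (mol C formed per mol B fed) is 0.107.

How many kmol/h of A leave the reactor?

236 kmol/h

Yield of C: 1ξ₁ / 628.1 = 0.107 → ξ₁ = 67.21 kmol/h.
Conversion of B: 2ξ₁ + 1ξ₂ = 0.589 × 628.1 = 370 → ξ₂ = 235.5 kmol/h.
Outlet amounts (n = n₀ + Σ ν·ξ):
  B: 628.1 − 2(67.21) − 1(235.5) = 258.1
  C: 0 + 1(67.21) = 67.21
  A: 0 + 1(235.5) = 235.5
  E: 0 + 2(235.5) = 471.1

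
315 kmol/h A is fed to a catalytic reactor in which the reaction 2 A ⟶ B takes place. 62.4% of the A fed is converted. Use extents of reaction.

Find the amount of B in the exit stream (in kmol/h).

A reacted = 0.624 × 315 = 196.6 kmol/h; ν_A = −2, so ξ = 196.6/2 = 98.28 kmol/h.
Outlet amounts (n = n₀ + ν ξ):
  A: 315 − 2(98.28) = 118.4
  B: 0 + 1(98.28) = 98.28

98.3 kmol/h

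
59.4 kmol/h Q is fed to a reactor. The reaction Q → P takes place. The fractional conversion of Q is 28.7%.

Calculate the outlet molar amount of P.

Q reacted = 0.287 × 59.4 = 17.05 kmol/h; ν_Q = −1, so ξ = 17.05/1 = 17.05 kmol/h.
Outlet amounts (n = n₀ + ν ξ):
  Q: 59.4 − 1(17.05) = 42.35
  P: 0 + 1(17.05) = 17.05

17 kmol/h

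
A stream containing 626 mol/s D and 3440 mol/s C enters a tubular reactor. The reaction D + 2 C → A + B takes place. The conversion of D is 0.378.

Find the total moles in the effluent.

3830 mol/s

D reacted = 0.378 × 626 = 236.6 mol/s; ν_D = −1, so ξ = 236.6/1 = 236.6 mol/s.
Outlet amounts (n = n₀ + ν ξ):
  D: 626 − 1(236.6) = 389.4
  C: 3440 − 2(236.6) = 2967
  A: 0 + 1(236.6) = 236.6
  B: 0 + 1(236.6) = 236.6
Total out = 389.4 + 2967 + 236.6 + 236.6 = 3829 mol/s.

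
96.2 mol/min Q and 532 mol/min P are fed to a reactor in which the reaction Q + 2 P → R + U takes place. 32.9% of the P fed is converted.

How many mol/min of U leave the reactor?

87.5 mol/min

P reacted = 0.329 × 532 = 175 mol/min; ν_P = −2, so ξ = 175/2 = 87.51 mol/min.
Outlet amounts (n = n₀ + ν ξ):
  Q: 96.2 − 1(87.51) = 8.686
  P: 532 − 2(87.51) = 357
  R: 0 + 1(87.51) = 87.51
  U: 0 + 1(87.51) = 87.51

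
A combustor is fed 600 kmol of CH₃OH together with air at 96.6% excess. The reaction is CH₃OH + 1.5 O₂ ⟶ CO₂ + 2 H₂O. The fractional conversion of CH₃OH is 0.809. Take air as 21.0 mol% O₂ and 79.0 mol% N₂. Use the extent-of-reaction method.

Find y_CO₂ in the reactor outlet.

0.0524

Stoichiometric O₂ = 1.5 × 600 = 900 kmol; O₂ fed = 900 × 1.966 = 1769 kmol.
N₂ fed = 1769 × 79/21 = 6656 kmol.
Fuel reacted = 0.809 × 600 → ξ = 485.4 kmol.
Outlet (n = n₀ + ν ξ):
  CH₃OH: 600 − 1(485.4) = 114.6
  O₂: 1769 − 1.5(485.4) = 1041
  N₂: 6656 (inert)
  CO₂: 0 + 1(485.4) = 485.4
  H₂O: 0 + 2(485.4) = 970.8
Total out = 9268 kmol; y_CO₂ = 485.4 / 9268 = 0.05237.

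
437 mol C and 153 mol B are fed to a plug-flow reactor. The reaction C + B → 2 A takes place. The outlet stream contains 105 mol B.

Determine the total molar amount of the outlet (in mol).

For B: n = n₀ − 1ξ → 105 = 153 − 1ξ, giving ξ = 48 mol.
Outlet amounts (n = n₀ + ν ξ):
  C: 437 − 1(48) = 389
  B: 153 − 1(48) = 105
  A: 0 + 2(48) = 96
Total out = 389 + 105 + 96 = 590 mol.

590 mol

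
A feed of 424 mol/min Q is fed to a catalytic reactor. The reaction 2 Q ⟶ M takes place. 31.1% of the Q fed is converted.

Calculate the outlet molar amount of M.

Q reacted = 0.311 × 424 = 131.9 mol/min; ν_Q = −2, so ξ = 131.9/2 = 65.93 mol/min.
Outlet amounts (n = n₀ + ν ξ):
  Q: 424 − 2(65.93) = 292.1
  M: 0 + 1(65.93) = 65.93

65.9 mol/min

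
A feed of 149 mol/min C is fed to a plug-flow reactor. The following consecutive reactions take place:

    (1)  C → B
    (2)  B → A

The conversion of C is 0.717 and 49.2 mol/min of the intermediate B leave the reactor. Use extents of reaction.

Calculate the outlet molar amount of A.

57.6 mol/min

Conversion of C: C consumed = 1ξ₁ = 0.717 × 149 → ξ₁ = 106.8 mol/min.
B balance: n_B = 0 + 1ξ₁ − 1ξ₂ = 49.2 → ξ₂ = (1·106.8 − 49.2)/1 = 57.63 mol/min.
Outlet amounts (n = n₀ + Σ ν·ξ):
  C: 149 − 1(106.8) = 42.17
  B: 0 + 1(106.8) − 1(57.63) = 49.2
  A: 0 + 1(57.63) = 57.63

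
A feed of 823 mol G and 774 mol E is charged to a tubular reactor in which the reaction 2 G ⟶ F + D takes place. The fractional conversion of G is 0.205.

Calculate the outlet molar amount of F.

G reacted = 0.205 × 823 = 168.7 mol; ν_G = −2, so ξ = 168.7/2 = 84.36 mol.
Outlet amounts (n = n₀ + ν ξ):
  G: 823 − 2(84.36) = 654.3
  F: 0 + 1(84.36) = 84.36
  D: 0 + 1(84.36) = 84.36
  E: 774 (inert)

84.4 mol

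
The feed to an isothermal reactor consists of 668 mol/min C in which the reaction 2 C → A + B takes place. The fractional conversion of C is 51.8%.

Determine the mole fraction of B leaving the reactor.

C reacted = 0.518 × 668 = 346 mol/min; ν_C = −2, so ξ = 346/2 = 173 mol/min.
Outlet amounts (n = n₀ + ν ξ):
  C: 668 − 2(173) = 322
  A: 0 + 1(173) = 173
  B: 0 + 1(173) = 173
Total out = 668 mol/min; y_B = 173 / 668 = 0.259.

0.259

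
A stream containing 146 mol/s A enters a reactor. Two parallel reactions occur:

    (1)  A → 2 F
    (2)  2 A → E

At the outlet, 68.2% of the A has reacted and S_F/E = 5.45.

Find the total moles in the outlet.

Conversion of A: A consumed = 0.682 × 146 = 99.57 mol/s = 1ξ₁ + 2ξ₂.
Selectivity: 2ξ₁ / (1ξ₂) = 5.45 → ξ₁ = 2.725 ξ₂.
Substitute: (1·2.725 + 2) ξ₂ = 99.57 → ξ₂ = 21.07 mol/s, ξ₁ = 57.43 mol/s.
Outlet amounts (n = n₀ + Σ ν·ξ):
  A: 146 − 1(57.43) − 2(21.07) = 46.43
  F: 0 + 2(57.43) = 114.9
  E: 0 + 1(21.07) = 21.07
Total out = 46.43 + 114.9 + 21.07 = 182.4 mol/s.

182 mol/s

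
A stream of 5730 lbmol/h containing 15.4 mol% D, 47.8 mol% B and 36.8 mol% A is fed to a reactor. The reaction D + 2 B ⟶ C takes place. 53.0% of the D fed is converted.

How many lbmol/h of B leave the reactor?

1800 lbmol/h

D reacted = 0.53 × 882.4 = 467.7 lbmol/h; ν_D = −1, so ξ = 467.7/1 = 467.7 lbmol/h.
Outlet amounts (n = n₀ + ν ξ):
  D: 882.4 − 1(467.7) = 414.7
  B: 2739 − 2(467.7) = 1804
  C: 0 + 1(467.7) = 467.7
  A: 2109 (inert)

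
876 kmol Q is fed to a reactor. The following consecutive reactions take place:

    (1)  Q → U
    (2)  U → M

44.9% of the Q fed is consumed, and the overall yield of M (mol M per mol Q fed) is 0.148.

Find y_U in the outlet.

Conversion of Q: Q consumed = 1ξ₁ = 0.449 × 876 → ξ₁ = 393.3 kmol.
Yield of M: 1ξ₂ / 876 = 0.148 → ξ₂ = 129.6 kmol.
Outlet amounts (n = n₀ + Σ ν·ξ):
  Q: 876 − 1(393.3) = 482.7
  U: 0 + 1(393.3) − 1(129.6) = 263.7
  M: 0 + 1(129.6) = 129.6
Total out = 876 kmol; y_U = 263.7 / 876 = 0.301.

0.301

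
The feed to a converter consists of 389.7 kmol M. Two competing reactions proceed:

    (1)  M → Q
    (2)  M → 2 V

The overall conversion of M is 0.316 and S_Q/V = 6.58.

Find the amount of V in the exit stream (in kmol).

17.4 kmol

Conversion of M: M consumed = 0.316 × 389.7 = 123.1 kmol = 1ξ₁ + 1ξ₂.
Selectivity: 1ξ₁ / (2ξ₂) = 6.58 → ξ₁ = 13.16 ξ₂.
Substitute: (1·13.16 + 1) ξ₂ = 123.1 → ξ₂ = 8.697 kmol, ξ₁ = 114.4 kmol.
Outlet amounts (n = n₀ + Σ ν·ξ):
  M: 389.7 − 1(114.4) − 1(8.697) = 266.6
  Q: 0 + 1(114.4) = 114.4
  V: 0 + 2(8.697) = 17.39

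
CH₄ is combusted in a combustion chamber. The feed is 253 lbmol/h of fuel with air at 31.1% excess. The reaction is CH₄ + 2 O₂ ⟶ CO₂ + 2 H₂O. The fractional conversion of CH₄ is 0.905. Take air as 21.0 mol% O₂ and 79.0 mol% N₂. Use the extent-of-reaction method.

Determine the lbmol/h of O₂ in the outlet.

205 lbmol/h

Stoichiometric O₂ = 2 × 253 = 506 lbmol/h; O₂ fed = 506 × 1.311 = 663.4 lbmol/h.
N₂ fed = 663.4 × 79/21 = 2496 lbmol/h.
Fuel reacted = 0.905 × 253 → ξ = 229 lbmol/h.
Outlet (n = n₀ + ν ξ):
  CH₄: 253 − 1(229) = 24.03
  O₂: 663.4 − 2(229) = 205.4
  N₂: 2496 (inert)
  CO₂: 0 + 1(229) = 229
  H₂O: 0 + 2(229) = 457.9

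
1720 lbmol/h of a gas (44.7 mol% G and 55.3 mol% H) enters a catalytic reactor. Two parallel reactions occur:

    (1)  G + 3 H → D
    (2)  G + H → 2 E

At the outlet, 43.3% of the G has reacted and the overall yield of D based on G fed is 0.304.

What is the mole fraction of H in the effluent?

Yield of D: 1ξ₁ / 768.8 = 0.304 → ξ₁ = 233.7 lbmol/h.
Conversion of G: 1ξ₁ + 1ξ₂ = 0.433 × 768.8 = 332.9 → ξ₂ = 99.18 lbmol/h.
Outlet amounts (n = n₀ + Σ ν·ξ):
  G: 768.8 − 1(233.7) − 1(99.18) = 435.9
  H: 951.2 − 3(233.7) − 1(99.18) = 150.8
  D: 0 + 1(233.7) = 233.7
  E: 0 + 2(99.18) = 198.4
Total out = 1019 lbmol/h; y_H = 150.8 / 1019 = 0.148.

0.148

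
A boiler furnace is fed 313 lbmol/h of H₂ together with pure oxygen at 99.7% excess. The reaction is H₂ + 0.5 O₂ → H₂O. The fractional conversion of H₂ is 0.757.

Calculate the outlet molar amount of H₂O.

Stoichiometric O₂ = 0.5 × 313 = 156.5 lbmol/h; O₂ fed = 156.5 × 1.997 = 312.5 lbmol/h.
Fuel reacted = 0.757 × 313 → ξ = 236.9 lbmol/h.
Outlet (n = n₀ + ν ξ):
  H₂: 313 − 1(236.9) = 76.06
  O₂: 312.5 − 0.5(236.9) = 194.1
  H₂O: 0 + 1(236.9) = 236.9

237 lbmol/h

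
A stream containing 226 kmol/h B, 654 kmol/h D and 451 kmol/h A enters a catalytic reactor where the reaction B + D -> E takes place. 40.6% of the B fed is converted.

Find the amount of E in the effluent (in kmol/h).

91.8 kmol/h

B reacted = 0.406 × 226 = 91.76 kmol/h; ν_B = −1, so ξ = 91.76/1 = 91.76 kmol/h.
Outlet amounts (n = n₀ + ν ξ):
  B: 226 − 1(91.76) = 134.2
  D: 654 − 1(91.76) = 562.2
  E: 0 + 1(91.76) = 91.76
  A: 451 (inert)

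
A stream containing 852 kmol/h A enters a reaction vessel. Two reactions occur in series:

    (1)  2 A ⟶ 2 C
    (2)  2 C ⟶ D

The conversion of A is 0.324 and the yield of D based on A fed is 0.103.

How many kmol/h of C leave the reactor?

Conversion of A: A consumed = 2ξ₁ = 0.324 × 852 → ξ₁ = 138 kmol/h.
Yield of D: 1ξ₂ / 852 = 0.103 → ξ₂ = 87.76 kmol/h.
Outlet amounts (n = n₀ + Σ ν·ξ):
  A: 852 − 2(138) = 576
  C: 0 + 2(138) − 2(87.76) = 100.5
  D: 0 + 1(87.76) = 87.76

101 kmol/h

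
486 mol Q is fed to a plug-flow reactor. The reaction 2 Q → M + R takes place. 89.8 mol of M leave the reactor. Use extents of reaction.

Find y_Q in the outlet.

0.63

For M: n = n₀ + 1ξ → 89.8 = 0 + 1ξ, giving ξ = 89.8 mol.
Outlet amounts (n = n₀ + ν ξ):
  Q: 486 − 2(89.8) = 306.4
  M: 0 + 1(89.8) = 89.8
  R: 0 + 1(89.8) = 89.8
Total out = 486 mol; y_Q = 306.4 / 486 = 0.6305.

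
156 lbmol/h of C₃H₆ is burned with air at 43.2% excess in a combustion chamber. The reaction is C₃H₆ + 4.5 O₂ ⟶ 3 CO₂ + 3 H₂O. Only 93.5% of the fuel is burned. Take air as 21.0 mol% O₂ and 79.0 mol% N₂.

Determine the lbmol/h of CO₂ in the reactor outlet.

438 lbmol/h

Stoichiometric O₂ = 4.5 × 156 = 702 lbmol/h; O₂ fed = 702 × 1.432 = 1005 lbmol/h.
N₂ fed = 1005 × 79/21 = 3782 lbmol/h.
Fuel reacted = 0.935 × 156 → ξ = 145.9 lbmol/h.
Outlet (n = n₀ + ν ξ):
  C₃H₆: 156 − 1(145.9) = 10.14
  O₂: 1005 − 4.5(145.9) = 348.9
  N₂: 3782 (inert)
  CO₂: 0 + 3(145.9) = 437.6
  H₂O: 0 + 3(145.9) = 437.6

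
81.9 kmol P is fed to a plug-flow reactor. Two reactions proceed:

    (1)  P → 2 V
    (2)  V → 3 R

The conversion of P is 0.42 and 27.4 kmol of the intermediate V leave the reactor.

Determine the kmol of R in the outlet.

Conversion of P: P consumed = 1ξ₁ = 0.42 × 81.9 → ξ₁ = 34.4 kmol.
V balance: n_V = 0 + 2ξ₁ − 1ξ₂ = 27.4 → ξ₂ = (2·34.4 − 27.4)/1 = 41.4 kmol.
Outlet amounts (n = n₀ + Σ ν·ξ):
  P: 81.9 − 1(34.4) = 47.5
  V: 0 + 2(34.4) − 1(41.4) = 27.4
  R: 0 + 3(41.4) = 124.2

124 kmol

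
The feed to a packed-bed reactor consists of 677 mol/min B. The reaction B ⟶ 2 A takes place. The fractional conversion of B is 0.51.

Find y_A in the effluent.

0.675

B reacted = 0.51 × 677 = 345.3 mol/min; ν_B = −1, so ξ = 345.3/1 = 345.3 mol/min.
Outlet amounts (n = n₀ + ν ξ):
  B: 677 − 1(345.3) = 331.7
  A: 0 + 2(345.3) = 690.5
Total out = 1022 mol/min; y_A = 690.5 / 1022 = 0.6755.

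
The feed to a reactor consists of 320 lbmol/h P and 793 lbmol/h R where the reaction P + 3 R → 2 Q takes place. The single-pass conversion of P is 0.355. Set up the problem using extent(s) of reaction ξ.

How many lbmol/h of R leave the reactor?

452 lbmol/h

P reacted = 0.355 × 320 = 113.6 lbmol/h; ν_P = −1, so ξ = 113.6/1 = 113.6 lbmol/h.
Outlet amounts (n = n₀ + ν ξ):
  P: 320 − 1(113.6) = 206.4
  R: 793 − 3(113.6) = 452.2
  Q: 0 + 2(113.6) = 227.2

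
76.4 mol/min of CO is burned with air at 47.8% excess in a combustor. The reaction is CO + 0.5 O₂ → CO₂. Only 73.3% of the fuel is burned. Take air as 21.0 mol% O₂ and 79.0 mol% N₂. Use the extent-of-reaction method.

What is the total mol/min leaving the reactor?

317 mol/min

Stoichiometric O₂ = 0.5 × 76.4 = 38.2 mol/min; O₂ fed = 38.2 × 1.478 = 56.46 mol/min.
N₂ fed = 56.46 × 79/21 = 212.4 mol/min.
Fuel reacted = 0.733 × 76.4 → ξ = 56 mol/min.
Outlet (n = n₀ + ν ξ):
  CO: 76.4 − 1(56) = 20.4
  O₂: 56.46 − 0.5(56) = 28.46
  N₂: 212.4 (inert)
  CO₂: 0 + 1(56) = 56
Total out = 20.4 + 28.46 + 212.4 + 56 = 317.3 mol/min.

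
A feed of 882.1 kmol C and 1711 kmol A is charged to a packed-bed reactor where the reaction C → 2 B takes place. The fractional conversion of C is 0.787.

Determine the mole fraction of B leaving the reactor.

C reacted = 0.787 × 882.1 = 694.2 kmol; ν_C = −1, so ξ = 694.2/1 = 694.2 kmol.
Outlet amounts (n = n₀ + ν ξ):
  C: 882.1 − 1(694.2) = 187.9
  B: 0 + 2(694.2) = 1388
  A: 1711 (inert)
Total out = 3287 kmol; y_B = 1388 / 3287 = 0.4224.

0.422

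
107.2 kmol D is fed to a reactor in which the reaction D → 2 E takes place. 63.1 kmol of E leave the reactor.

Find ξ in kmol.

For E: n = n₀ + 2ξ → 63.1 = 0 + 2ξ, giving ξ = 31.55 kmol.
Outlet amounts (n = n₀ + ν ξ):
  D: 107.2 − 1(31.55) = 75.65
  E: 0 + 2(31.55) = 63.1

ξ = 31.6 kmol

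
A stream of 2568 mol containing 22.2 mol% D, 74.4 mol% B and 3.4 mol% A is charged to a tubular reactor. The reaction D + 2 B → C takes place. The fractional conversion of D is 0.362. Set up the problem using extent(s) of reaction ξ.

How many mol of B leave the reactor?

D reacted = 0.362 × 570.1 = 206.4 mol; ν_D = −1, so ξ = 206.4/1 = 206.4 mol.
Outlet amounts (n = n₀ + ν ξ):
  D: 570.1 − 1(206.4) = 363.7
  B: 1911 − 2(206.4) = 1498
  C: 0 + 1(206.4) = 206.4
  A: 87.31 (inert)

1500 mol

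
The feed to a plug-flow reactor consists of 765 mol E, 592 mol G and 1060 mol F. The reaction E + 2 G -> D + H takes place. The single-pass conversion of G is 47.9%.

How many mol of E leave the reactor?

G reacted = 0.479 × 592 = 283.6 mol; ν_G = −2, so ξ = 283.6/2 = 141.8 mol.
Outlet amounts (n = n₀ + ν ξ):
  E: 765 − 1(141.8) = 623.2
  G: 592 − 2(141.8) = 308.4
  D: 0 + 1(141.8) = 141.8
  H: 0 + 1(141.8) = 141.8
  F: 1060 (inert)

623 mol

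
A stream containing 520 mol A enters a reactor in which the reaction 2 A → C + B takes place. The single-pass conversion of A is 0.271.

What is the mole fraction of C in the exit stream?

0.136

A reacted = 0.271 × 520 = 140.9 mol; ν_A = −2, so ξ = 140.9/2 = 70.46 mol.
Outlet amounts (n = n₀ + ν ξ):
  A: 520 − 2(70.46) = 379.1
  C: 0 + 1(70.46) = 70.46
  B: 0 + 1(70.46) = 70.46
Total out = 520 mol; y_C = 70.46 / 520 = 0.1355.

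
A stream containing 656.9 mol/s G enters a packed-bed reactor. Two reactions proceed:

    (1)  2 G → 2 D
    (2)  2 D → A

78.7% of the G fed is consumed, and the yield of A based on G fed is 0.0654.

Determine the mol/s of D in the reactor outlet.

Conversion of G: G consumed = 2ξ₁ = 0.787 × 656.9 → ξ₁ = 258.5 mol/s.
Yield of A: 1ξ₂ / 656.9 = 0.0654 → ξ₂ = 42.96 mol/s.
Outlet amounts (n = n₀ + Σ ν·ξ):
  G: 656.9 − 2(258.5) = 139.9
  D: 0 + 2(258.5) − 2(42.96) = 431.1
  A: 0 + 1(42.96) = 42.96

431 mol/s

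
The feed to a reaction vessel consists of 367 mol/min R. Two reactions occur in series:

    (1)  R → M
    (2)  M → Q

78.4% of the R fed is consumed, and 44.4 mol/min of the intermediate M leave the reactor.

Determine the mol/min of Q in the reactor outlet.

243 mol/min

Conversion of R: R consumed = 1ξ₁ = 0.784 × 367 → ξ₁ = 287.7 mol/min.
M balance: n_M = 0 + 1ξ₁ − 1ξ₂ = 44.4 → ξ₂ = (1·287.7 − 44.4)/1 = 243.3 mol/min.
Outlet amounts (n = n₀ + Σ ν·ξ):
  R: 367 − 1(287.7) = 79.27
  M: 0 + 1(287.7) − 1(243.3) = 44.4
  Q: 0 + 1(243.3) = 243.3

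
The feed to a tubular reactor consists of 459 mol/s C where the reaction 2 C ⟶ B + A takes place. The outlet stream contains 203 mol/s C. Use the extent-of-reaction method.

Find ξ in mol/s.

For C: n = n₀ − 2ξ → 203 = 459 − 2ξ, giving ξ = 128 mol/s.
Outlet amounts (n = n₀ + ν ξ):
  C: 459 − 2(128) = 203
  B: 0 + 1(128) = 128
  A: 0 + 1(128) = 128

ξ = 128 mol/s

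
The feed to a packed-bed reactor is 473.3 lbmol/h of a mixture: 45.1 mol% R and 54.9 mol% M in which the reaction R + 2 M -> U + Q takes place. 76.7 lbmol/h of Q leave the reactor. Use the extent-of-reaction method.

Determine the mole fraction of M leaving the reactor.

For Q: n = n₀ + 1ξ → 76.7 = 0 + 1ξ, giving ξ = 76.7 lbmol/h.
Outlet amounts (n = n₀ + ν ξ):
  R: 213.5 − 1(76.7) = 136.8
  M: 259.8 − 2(76.7) = 106.4
  U: 0 + 1(76.7) = 76.7
  Q: 0 + 1(76.7) = 76.7
Total out = 396.6 lbmol/h; y_M = 106.4 / 396.6 = 0.2684.

0.268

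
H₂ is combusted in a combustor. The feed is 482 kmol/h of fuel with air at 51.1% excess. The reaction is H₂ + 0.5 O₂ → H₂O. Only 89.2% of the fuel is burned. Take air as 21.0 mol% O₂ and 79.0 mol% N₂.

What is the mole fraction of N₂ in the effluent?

0.685

Stoichiometric O₂ = 0.5 × 482 = 241 kmol/h; O₂ fed = 241 × 1.511 = 364.2 kmol/h.
N₂ fed = 364.2 × 79/21 = 1370 kmol/h.
Fuel reacted = 0.892 × 482 → ξ = 429.9 kmol/h.
Outlet (n = n₀ + ν ξ):
  H₂: 482 − 1(429.9) = 52.06
  O₂: 364.2 − 0.5(429.9) = 149.2
  N₂: 1370 (inert)
  H₂O: 0 + 1(429.9) = 429.9
Total out = 2001 kmol/h; y_N₂ = 1370 / 2001 = 0.6846.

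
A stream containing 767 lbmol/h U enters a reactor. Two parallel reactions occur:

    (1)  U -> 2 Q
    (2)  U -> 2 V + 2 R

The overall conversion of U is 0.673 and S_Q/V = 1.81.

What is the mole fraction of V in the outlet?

Conversion of U: U consumed = 0.673 × 767 = 516.2 lbmol/h = 1ξ₁ + 1ξ₂.
Selectivity: 2ξ₁ / (2ξ₂) = 1.81 → ξ₁ = 1.81 ξ₂.
Substitute: (1·1.81 + 1) ξ₂ = 516.2 → ξ₂ = 183.7 lbmol/h, ξ₁ = 332.5 lbmol/h.
Outlet amounts (n = n₀ + Σ ν·ξ):
  U: 767 − 1(332.5) − 1(183.7) = 250.8
  Q: 0 + 2(332.5) = 665
  V: 0 + 2(183.7) = 367.4
  R: 0 + 2(183.7) = 367.4
Total out = 1651 lbmol/h; y_V = 367.4 / 1651 = 0.2226.

0.223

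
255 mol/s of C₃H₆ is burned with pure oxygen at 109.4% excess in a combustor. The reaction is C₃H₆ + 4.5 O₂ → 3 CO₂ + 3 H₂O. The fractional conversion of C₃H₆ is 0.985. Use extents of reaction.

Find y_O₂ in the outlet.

0.457

Stoichiometric O₂ = 4.5 × 255 = 1148 mol/s; O₂ fed = 1148 × 2.094 = 2403 mol/s.
Fuel reacted = 0.985 × 255 → ξ = 251.2 mol/s.
Outlet (n = n₀ + ν ξ):
  C₃H₆: 255 − 1(251.2) = 3.825
  O₂: 2403 − 4.5(251.2) = 1273
  CO₂: 0 + 3(251.2) = 753.5
  H₂O: 0 + 3(251.2) = 753.5
Total out = 2783 mol/s; y_O₂ = 1273 / 2783 = 0.4572.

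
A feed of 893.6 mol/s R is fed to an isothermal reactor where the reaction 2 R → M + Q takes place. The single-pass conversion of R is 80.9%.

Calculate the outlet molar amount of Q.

361 mol/s

R reacted = 0.809 × 893.6 = 722.9 mol/s; ν_R = −2, so ξ = 722.9/2 = 361.5 mol/s.
Outlet amounts (n = n₀ + ν ξ):
  R: 893.6 − 2(361.5) = 170.7
  M: 0 + 1(361.5) = 361.5
  Q: 0 + 1(361.5) = 361.5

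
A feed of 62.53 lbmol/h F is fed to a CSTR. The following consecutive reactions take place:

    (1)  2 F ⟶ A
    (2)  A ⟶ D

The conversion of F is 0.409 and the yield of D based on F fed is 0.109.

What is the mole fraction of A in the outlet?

Conversion of F: F consumed = 2ξ₁ = 0.409 × 62.53 → ξ₁ = 12.79 lbmol/h.
Yield of D: 1ξ₂ / 62.53 = 0.109 → ξ₂ = 6.816 lbmol/h.
Outlet amounts (n = n₀ + Σ ν·ξ):
  F: 62.53 − 2(12.79) = 36.96
  A: 0 + 1(12.79) − 1(6.816) = 5.972
  D: 0 + 1(6.816) = 6.816
Total out = 49.74 lbmol/h; y_A = 5.972 / 49.74 = 0.1201.

0.12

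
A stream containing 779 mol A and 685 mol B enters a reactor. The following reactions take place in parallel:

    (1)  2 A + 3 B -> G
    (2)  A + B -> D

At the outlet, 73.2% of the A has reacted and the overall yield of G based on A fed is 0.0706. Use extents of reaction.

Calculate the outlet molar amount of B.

Yield of G: 1ξ₁ / 779 = 0.0706 → ξ₁ = 55 mol.
Conversion of A: 2ξ₁ + 1ξ₂ = 0.732 × 779 = 570.2 → ξ₂ = 460.2 mol.
Outlet amounts (n = n₀ + Σ ν·ξ):
  A: 779 − 2(55) − 1(460.2) = 208.8
  B: 685 − 3(55) − 1(460.2) = 59.77
  G: 0 + 1(55) = 55
  D: 0 + 1(460.2) = 460.2

59.8 mol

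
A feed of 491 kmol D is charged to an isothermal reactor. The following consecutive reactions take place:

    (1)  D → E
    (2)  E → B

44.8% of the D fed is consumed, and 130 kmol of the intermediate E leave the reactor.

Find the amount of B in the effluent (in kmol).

90 kmol

Conversion of D: D consumed = 1ξ₁ = 0.448 × 491 → ξ₁ = 220 kmol.
E balance: n_E = 0 + 1ξ₁ − 1ξ₂ = 130 → ξ₂ = (1·220 − 130)/1 = 89.97 kmol.
Outlet amounts (n = n₀ + Σ ν·ξ):
  D: 491 − 1(220) = 271
  E: 0 + 1(220) − 1(89.97) = 130
  B: 0 + 1(89.97) = 89.97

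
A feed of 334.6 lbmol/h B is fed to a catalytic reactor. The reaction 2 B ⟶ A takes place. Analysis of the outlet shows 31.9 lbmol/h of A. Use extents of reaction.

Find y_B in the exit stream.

For A: n = n₀ + 1ξ → 31.9 = 0 + 1ξ, giving ξ = 31.9 lbmol/h.
Outlet amounts (n = n₀ + ν ξ):
  B: 334.6 − 2(31.9) = 270.8
  A: 0 + 1(31.9) = 31.9
Total out = 302.7 lbmol/h; y_B = 270.8 / 302.7 = 0.8946.

0.895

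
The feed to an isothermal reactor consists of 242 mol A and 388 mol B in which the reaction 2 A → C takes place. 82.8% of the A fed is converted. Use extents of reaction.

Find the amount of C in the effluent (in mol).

A reacted = 0.828 × 242 = 200.4 mol; ν_A = −2, so ξ = 200.4/2 = 100.2 mol.
Outlet amounts (n = n₀ + ν ξ):
  A: 242 − 2(100.2) = 41.62
  C: 0 + 1(100.2) = 100.2
  B: 388 (inert)

100 mol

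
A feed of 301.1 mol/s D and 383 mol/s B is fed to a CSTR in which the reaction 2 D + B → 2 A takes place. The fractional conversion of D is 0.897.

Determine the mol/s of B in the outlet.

248 mol/s

D reacted = 0.897 × 301.1 = 270.1 mol/s; ν_D = −2, so ξ = 270.1/2 = 135 mol/s.
Outlet amounts (n = n₀ + ν ξ):
  D: 301.1 − 2(135) = 31.01
  B: 383 − 1(135) = 248
  A: 0 + 2(135) = 270.1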